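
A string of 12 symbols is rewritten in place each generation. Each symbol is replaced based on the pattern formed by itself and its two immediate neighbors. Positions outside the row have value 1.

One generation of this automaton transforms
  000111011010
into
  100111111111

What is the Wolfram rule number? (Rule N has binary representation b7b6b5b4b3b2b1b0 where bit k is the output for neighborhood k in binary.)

position 4: 111 → 1  (bit 7 = 1)
position 5: 110 → 1  (bit 6 = 1)
position 6: 101 → 1  (bit 5 = 1)
position 0: 100 → 1  (bit 4 = 1)
position 3: 011 → 1  (bit 3 = 1)
position 10: 010 → 1  (bit 2 = 1)
position 2: 001 → 0  (bit 1 = 0)
position 1: 000 → 0  (bit 0 = 0)
bits b7..b0 = 11111100 = 252

252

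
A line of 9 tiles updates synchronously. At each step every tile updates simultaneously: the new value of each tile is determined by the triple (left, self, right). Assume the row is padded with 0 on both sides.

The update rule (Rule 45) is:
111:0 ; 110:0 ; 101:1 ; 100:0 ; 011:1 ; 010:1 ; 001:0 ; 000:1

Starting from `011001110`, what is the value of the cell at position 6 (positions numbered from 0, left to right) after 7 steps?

1

step 1: 010001000
step 2: 010101011
step 3: 011111110
step 4: 010000000
step 5: 010111111
step 6: 011100000
step 7: 010001111
position 6 holds 1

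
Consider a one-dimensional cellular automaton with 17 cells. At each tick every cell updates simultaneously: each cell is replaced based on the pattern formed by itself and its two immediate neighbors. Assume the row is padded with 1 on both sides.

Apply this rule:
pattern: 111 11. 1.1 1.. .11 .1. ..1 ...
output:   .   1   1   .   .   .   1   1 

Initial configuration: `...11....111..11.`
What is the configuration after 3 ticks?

11.11..1.1.1.1..1

.11.1.111..1.1.11
1.11.1..1.1.1.1..
11.11..1.1.1.1..1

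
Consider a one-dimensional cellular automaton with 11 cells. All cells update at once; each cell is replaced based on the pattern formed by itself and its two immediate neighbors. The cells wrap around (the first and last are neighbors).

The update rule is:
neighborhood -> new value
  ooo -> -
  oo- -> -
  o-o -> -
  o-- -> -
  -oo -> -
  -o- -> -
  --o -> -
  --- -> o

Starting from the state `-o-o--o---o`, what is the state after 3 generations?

--------o--
ooooooo---o
--------o--

--------o--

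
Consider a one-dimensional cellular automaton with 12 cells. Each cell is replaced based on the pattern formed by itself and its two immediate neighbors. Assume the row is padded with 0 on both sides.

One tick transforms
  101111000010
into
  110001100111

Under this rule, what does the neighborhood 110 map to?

1

At position 5 the neighborhood is 110; the next row has 1 there.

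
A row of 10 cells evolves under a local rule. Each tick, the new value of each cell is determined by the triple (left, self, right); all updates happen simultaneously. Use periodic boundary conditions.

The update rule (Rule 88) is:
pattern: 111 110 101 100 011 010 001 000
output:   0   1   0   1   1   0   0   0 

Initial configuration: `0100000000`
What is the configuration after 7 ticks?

tick 1: 0010000000
tick 2: 0001000000
tick 3: 0000100000
tick 4: 0000010000
tick 5: 0000001000
tick 6: 0000000100
tick 7: 0000000010

0000000010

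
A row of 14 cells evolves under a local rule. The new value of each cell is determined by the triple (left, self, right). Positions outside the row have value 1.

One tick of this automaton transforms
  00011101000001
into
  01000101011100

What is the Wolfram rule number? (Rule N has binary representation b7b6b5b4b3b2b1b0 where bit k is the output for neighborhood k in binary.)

position 4: 111 → 0  (bit 7 = 0)
position 5: 110 → 1  (bit 6 = 1)
position 6: 101 → 0  (bit 5 = 0)
position 0: 100 → 0  (bit 4 = 0)
position 3: 011 → 0  (bit 3 = 0)
position 7: 010 → 1  (bit 2 = 1)
position 2: 001 → 0  (bit 1 = 0)
position 1: 000 → 1  (bit 0 = 1)
bits b7..b0 = 01000101 = 69

69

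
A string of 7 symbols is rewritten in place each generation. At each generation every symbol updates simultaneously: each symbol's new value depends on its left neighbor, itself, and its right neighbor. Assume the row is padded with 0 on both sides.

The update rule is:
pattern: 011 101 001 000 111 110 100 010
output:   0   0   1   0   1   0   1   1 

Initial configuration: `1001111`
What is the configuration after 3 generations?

generation 1: 1110110
generation 2: 0100001
generation 3: 1110011

1110011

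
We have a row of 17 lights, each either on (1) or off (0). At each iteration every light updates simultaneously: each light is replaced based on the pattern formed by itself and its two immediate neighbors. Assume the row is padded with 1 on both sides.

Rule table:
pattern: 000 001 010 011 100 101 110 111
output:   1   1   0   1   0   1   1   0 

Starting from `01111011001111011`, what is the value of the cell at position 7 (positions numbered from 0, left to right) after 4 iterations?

11001111011001110
01011001111011011
10111011001111110
11101111011000011
position 7 holds 1

1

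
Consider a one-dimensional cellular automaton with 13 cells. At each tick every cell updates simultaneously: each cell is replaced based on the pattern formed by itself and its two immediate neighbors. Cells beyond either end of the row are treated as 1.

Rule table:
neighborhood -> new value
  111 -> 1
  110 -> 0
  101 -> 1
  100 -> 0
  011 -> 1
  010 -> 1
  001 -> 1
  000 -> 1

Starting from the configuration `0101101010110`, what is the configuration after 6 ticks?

1111110111111

1111011111101
1110111111011
1101111110111
1011111101111
0111111011111
1111110111111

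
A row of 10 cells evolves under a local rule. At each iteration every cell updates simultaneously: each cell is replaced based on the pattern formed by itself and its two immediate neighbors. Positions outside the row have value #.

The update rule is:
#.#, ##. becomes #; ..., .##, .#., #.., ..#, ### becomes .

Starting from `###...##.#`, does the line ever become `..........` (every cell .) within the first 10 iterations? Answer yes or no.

yes

..#....##.
........##
..........
all cells are . at iteration 3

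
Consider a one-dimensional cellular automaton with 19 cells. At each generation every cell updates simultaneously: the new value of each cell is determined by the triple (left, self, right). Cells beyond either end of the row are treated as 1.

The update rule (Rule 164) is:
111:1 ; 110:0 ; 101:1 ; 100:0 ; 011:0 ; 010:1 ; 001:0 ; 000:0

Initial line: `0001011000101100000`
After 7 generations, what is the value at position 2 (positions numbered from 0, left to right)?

0

0001100000110000000
0000000000000000000
0000000000000000000  (fixed point — unchanged through generation 7)
position 2 holds 0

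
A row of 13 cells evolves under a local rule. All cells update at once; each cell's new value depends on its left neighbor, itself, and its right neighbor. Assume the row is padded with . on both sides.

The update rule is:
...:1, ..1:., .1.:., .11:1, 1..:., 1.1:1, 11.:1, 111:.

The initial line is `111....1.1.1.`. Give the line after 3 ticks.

..11.1.1.....

tick 1: 1.1.11..1.1..
tick 2: .1.111...1..1
tick 3: ..11.1.1.....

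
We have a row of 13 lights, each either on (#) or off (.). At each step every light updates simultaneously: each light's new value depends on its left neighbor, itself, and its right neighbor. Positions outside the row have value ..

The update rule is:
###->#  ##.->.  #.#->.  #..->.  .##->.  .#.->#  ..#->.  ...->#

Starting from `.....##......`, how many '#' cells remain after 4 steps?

11

step 1: ####....#####
step 2: .##..##..###.
step 3: ..........#..
step 4: #########.#.#
count of #: 11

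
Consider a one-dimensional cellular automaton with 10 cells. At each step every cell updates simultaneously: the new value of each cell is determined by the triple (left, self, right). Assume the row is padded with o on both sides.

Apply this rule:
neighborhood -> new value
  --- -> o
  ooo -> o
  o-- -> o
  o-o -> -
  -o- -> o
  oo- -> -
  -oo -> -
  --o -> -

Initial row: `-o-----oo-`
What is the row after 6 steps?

-oo-ooooo-

step 1: -ooooo----
step 2: --ooo-ooo-
step 3: o--o---o--
step 4: -o-ooo-oo-
step 5: -o--o-----
step 6: -oo-ooooo-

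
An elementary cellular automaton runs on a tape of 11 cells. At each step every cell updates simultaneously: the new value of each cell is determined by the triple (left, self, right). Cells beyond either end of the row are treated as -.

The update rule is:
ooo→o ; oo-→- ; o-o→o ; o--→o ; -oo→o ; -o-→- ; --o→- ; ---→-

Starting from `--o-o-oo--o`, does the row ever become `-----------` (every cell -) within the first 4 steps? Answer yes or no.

---o-oo-o--
----oo-o-o-
----o-o-o-o
-----o-o-o-
step 4 is -----o-o-o-, still not uniform -

no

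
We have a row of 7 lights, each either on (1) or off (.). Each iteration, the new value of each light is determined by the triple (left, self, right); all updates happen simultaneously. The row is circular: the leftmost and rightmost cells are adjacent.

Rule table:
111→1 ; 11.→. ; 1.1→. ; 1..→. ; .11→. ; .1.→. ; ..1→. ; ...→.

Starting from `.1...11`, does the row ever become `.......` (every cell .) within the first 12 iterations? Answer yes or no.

yes

iteration 1: .......
all cells are . at iteration 1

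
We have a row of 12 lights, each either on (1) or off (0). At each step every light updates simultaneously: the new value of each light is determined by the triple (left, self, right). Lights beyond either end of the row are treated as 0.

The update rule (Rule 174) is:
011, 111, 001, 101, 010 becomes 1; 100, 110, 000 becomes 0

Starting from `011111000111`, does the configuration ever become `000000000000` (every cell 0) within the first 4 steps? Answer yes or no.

111110001110
111100011100
111000111000
110001110000
step 4 is 110001110000, still not uniform 0

no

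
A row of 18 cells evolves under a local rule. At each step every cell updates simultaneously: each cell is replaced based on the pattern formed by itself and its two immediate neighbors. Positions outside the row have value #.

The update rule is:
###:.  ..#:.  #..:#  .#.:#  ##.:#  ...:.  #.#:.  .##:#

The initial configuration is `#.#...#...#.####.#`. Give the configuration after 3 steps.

#.#.#.#.#.#.##.#.#

#.##..##..#.#..#.#
#.###.###.#.##.#.#
#.#.#.#.#.#.##.#.#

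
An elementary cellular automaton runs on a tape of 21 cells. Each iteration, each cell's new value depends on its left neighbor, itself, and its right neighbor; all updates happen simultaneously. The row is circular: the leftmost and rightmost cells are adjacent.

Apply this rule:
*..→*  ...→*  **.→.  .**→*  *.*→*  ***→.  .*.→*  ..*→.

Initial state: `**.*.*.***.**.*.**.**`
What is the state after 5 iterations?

iteration 1: ..******..**.****.**.
iteration 2: *.*.....*.*.**...**.*
iteration 3: .******.*****.**.*.**
iteration 4: **.....**....**.****.
iteration 5: *.****.*.***.*.**...*

*.****.*.***.*.**...*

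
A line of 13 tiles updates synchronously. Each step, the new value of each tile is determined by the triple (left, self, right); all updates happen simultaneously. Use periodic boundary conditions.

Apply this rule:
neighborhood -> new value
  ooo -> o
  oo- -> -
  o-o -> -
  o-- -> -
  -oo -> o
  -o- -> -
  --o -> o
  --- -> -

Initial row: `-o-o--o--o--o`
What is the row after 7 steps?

--o--o------o

step 1: -----o--o--o-
step 2: ----o--o--o--
step 3: ---o--o--o---
step 4: --o--o--o----
step 5: -o--o--o-----
step 6: o--o--o------
step 7: --o--o------o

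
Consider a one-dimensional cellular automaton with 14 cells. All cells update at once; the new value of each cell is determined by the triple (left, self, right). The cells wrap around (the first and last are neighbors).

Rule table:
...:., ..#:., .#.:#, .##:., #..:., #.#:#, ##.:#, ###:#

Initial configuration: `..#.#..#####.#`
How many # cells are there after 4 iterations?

iteration 1: ..###...######
iteration 2: ...##....#####
iteration 3: ....#.....####
iteration 4: ....#......###
count of #: 4

4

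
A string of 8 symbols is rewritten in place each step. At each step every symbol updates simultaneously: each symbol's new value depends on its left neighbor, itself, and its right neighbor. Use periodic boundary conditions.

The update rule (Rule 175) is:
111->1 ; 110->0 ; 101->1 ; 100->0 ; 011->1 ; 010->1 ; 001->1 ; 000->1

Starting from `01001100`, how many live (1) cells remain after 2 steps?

step 1: 11011001
step 2: 10110011
count of 1: 5

5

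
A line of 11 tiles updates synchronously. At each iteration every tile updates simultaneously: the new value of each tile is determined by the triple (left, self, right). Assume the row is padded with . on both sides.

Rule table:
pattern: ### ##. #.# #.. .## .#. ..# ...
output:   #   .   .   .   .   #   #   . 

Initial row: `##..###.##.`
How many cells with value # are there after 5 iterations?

1

...#.#.....
..##.#.....
.#...#.....
##..##.....
...#.......
count of #: 1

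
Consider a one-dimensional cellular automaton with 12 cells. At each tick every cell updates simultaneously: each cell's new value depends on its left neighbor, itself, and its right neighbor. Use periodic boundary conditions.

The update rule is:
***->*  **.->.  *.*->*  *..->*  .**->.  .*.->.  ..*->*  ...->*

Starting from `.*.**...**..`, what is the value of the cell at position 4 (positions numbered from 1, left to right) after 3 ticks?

.

*.*..***..**
.*.**.*.**.*
*.*..*.*..*.
position 4 holds .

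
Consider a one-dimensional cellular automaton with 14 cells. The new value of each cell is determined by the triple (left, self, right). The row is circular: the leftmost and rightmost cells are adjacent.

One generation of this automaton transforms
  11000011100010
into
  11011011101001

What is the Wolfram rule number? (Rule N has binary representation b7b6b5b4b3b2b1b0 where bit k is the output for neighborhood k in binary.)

233

position 7: 111 → 1  (bit 7 = 1)
position 1: 110 → 1  (bit 6 = 1)
position 13: 101 → 1  (bit 5 = 1)
position 2: 100 → 0  (bit 4 = 0)
position 0: 011 → 1  (bit 3 = 1)
position 12: 010 → 0  (bit 2 = 0)
position 5: 001 → 0  (bit 1 = 0)
position 3: 000 → 1  (bit 0 = 1)
bits b7..b0 = 11101001 = 233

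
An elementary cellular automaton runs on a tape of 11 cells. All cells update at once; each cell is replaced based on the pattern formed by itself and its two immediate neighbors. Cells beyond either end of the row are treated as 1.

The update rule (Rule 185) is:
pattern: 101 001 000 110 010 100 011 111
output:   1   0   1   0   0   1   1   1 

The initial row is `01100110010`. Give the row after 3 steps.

step 1: 11010101001
step 2: 10101010101
step 3: 01010101011

01010101011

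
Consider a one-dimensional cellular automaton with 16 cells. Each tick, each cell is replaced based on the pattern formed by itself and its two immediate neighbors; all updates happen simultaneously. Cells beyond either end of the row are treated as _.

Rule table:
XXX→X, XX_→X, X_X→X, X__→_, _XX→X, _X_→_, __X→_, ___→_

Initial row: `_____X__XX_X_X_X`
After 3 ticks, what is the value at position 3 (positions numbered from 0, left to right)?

________XXX_X_X_
________XXXX_X__
________XXXXX___
position 3 holds _

_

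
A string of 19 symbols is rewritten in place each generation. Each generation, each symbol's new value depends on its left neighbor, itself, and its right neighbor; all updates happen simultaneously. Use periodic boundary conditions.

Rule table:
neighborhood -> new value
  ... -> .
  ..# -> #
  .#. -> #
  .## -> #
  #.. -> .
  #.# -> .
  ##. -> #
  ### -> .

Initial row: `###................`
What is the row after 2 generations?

#.#..............##

#.#...............#
#.#..............##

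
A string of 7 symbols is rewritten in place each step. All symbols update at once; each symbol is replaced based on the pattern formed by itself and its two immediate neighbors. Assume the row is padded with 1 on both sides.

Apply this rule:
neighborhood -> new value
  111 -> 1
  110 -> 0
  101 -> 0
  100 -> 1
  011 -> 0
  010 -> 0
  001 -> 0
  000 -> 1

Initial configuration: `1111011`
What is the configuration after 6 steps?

1000000

1110001
1101100
1000010
0111000
0010110
1000000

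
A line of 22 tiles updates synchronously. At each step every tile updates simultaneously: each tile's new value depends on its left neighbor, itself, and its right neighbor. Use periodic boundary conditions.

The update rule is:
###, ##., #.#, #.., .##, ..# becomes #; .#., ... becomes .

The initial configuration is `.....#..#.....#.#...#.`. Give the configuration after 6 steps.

#############.#.#.#.##

....#.##.#...#.#.#.#.#
#..#.####.#.#.#.#.#.#.
.##.######.#.#.#.#.#.#
###########.#.#.#.#.#.
############.#.#.#.#.#
#############.#.#.#.##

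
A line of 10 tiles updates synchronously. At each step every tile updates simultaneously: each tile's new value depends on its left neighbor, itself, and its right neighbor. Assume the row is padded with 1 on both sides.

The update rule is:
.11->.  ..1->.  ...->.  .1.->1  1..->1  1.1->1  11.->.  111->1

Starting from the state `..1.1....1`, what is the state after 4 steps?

1.1111....
.1.11.1...
111..111..
11.1..1.1.

11.1..1.1.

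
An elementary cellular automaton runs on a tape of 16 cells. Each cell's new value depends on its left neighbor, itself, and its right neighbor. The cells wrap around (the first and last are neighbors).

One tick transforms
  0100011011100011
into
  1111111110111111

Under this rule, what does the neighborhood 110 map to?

1

At position 6 the neighborhood is 110; the next row has 1 there.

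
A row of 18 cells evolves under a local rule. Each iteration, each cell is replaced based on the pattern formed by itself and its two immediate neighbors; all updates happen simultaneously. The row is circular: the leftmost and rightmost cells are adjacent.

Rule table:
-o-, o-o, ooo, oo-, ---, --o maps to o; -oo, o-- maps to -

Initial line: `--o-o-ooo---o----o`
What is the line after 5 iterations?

iteration 1: -ooooo-oo-ooo-oooo
iteration 2: o-ooooo-oo-ooo-ooo
iteration 3: oo-ooooo-oo-ooo-oo
iteration 4: ooo-ooooo-oo-ooo-o
iteration 5: oooo-ooooo-oo-ooo-

oooo-ooooo-oo-ooo-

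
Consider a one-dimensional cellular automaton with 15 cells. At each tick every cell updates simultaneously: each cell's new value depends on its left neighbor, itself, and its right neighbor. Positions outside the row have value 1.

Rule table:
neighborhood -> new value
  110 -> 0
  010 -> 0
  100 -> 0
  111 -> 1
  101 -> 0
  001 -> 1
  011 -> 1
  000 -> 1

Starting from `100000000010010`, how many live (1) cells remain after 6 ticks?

001111111100100
011111111001001
011111110010011
011111100100111
011111001001111
011110010011111
count of 1: 10

10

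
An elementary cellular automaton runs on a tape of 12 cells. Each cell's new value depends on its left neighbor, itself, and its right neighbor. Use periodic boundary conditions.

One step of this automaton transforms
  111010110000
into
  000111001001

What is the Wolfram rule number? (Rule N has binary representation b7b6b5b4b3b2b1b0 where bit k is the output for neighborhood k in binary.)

54

position 1: 111 → 0  (bit 7 = 0)
position 2: 110 → 0  (bit 6 = 0)
position 3: 101 → 1  (bit 5 = 1)
position 8: 100 → 1  (bit 4 = 1)
position 0: 011 → 0  (bit 3 = 0)
position 4: 010 → 1  (bit 2 = 1)
position 11: 001 → 1  (bit 1 = 1)
position 9: 000 → 0  (bit 0 = 0)
bits b7..b0 = 00110110 = 54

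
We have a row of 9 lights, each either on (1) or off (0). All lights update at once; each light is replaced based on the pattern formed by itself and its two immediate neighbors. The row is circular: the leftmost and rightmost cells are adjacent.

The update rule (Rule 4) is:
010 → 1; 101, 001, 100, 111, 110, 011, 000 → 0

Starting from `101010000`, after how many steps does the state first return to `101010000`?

101010000

1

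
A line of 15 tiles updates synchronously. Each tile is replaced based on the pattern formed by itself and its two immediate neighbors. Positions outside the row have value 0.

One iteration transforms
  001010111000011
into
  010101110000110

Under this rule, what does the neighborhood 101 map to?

At position 3 the neighborhood is 101; the next row has 1 there.

1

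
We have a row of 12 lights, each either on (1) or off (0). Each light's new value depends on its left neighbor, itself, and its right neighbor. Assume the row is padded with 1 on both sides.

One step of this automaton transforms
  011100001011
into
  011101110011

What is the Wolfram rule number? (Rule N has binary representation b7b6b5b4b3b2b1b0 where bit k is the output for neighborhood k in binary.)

position 2: 111 → 1  (bit 7 = 1)
position 3: 110 → 1  (bit 6 = 1)
position 0: 101 → 0  (bit 5 = 0)
position 4: 100 → 0  (bit 4 = 0)
position 1: 011 → 1  (bit 3 = 1)
position 8: 010 → 0  (bit 2 = 0)
position 7: 001 → 1  (bit 1 = 1)
position 5: 000 → 1  (bit 0 = 1)
bits b7..b0 = 11001011 = 203

203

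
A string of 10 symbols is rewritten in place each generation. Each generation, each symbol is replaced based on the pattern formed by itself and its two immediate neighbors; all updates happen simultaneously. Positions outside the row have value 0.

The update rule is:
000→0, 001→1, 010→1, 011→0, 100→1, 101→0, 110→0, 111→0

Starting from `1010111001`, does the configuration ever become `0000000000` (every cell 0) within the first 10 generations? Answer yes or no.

no

1010000111
1011001000
1000111100
1101000010
0001100111
0010011000
0111100100
1000011110
1100100001
0011110011
generation 10 is 0011110011, still not uniform 0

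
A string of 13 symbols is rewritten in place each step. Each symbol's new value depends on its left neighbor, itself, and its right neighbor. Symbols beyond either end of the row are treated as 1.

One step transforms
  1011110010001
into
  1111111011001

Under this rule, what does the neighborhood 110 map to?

At position 0 the neighborhood is 110; the next row has 1 there.

1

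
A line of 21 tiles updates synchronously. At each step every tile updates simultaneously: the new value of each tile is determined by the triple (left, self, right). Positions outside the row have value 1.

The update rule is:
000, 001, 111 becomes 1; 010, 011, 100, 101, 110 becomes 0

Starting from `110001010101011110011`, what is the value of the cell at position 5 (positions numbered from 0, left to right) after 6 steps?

0

100110000000001100101
001000111111110001000
010011011111100110011
000100001111001000101
011001110110010011000
000010100000100100011
position 5 holds 0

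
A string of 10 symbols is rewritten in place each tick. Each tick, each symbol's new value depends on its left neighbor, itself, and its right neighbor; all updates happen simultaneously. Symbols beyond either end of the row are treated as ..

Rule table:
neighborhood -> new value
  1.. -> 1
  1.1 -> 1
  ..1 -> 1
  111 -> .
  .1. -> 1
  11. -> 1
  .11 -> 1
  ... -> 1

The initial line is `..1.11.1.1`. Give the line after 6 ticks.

1111111111
1........1
1111111111  (repeats tick 1; period 2)
tick 6: 1........1

1........1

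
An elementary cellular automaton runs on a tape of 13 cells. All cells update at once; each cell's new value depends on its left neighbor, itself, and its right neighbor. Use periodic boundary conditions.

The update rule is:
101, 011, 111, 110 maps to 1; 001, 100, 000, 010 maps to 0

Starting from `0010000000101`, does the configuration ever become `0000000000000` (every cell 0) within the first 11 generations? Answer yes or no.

0000000000010
0000000000000
all cells are 0 at generation 2

yes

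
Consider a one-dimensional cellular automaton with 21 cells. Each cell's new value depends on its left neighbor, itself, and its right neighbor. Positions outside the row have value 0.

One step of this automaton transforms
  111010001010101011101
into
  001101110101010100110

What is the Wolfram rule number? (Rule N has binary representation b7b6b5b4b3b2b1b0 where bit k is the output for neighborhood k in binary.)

115

position 1: 111 → 0  (bit 7 = 0)
position 2: 110 → 1  (bit 6 = 1)
position 3: 101 → 1  (bit 5 = 1)
position 5: 100 → 1  (bit 4 = 1)
position 0: 011 → 0  (bit 3 = 0)
position 4: 010 → 0  (bit 2 = 0)
position 7: 001 → 1  (bit 1 = 1)
position 6: 000 → 1  (bit 0 = 1)
bits b7..b0 = 01110011 = 115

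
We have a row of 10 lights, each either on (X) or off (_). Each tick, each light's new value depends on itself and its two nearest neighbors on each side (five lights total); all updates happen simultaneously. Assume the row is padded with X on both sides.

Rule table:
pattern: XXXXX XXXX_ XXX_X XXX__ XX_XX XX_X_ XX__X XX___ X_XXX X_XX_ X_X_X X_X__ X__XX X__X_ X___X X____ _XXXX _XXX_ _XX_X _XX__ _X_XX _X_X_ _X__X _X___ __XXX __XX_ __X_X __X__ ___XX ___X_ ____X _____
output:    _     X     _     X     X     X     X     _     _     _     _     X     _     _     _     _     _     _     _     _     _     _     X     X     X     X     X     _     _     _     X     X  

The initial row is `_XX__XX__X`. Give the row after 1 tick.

X__X_X_X_X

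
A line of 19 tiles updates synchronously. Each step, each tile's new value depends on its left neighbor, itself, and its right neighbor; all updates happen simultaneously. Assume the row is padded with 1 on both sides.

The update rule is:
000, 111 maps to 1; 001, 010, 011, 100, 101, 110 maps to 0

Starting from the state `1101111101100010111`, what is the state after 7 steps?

0100100110000111110

step 1: 1000111000001000011
step 2: 0010010011100011001
step 3: 0000000001001000000
step 4: 0111111100000011110
step 5: 0011111001111001100
step 6: 0001110000110000000
step 7: 0100100110000111110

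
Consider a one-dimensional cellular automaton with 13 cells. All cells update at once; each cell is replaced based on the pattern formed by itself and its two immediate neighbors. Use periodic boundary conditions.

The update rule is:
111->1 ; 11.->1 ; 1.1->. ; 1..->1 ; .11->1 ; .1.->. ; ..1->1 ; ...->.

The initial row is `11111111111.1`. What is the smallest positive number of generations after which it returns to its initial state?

1

generation 1: 11111111111.1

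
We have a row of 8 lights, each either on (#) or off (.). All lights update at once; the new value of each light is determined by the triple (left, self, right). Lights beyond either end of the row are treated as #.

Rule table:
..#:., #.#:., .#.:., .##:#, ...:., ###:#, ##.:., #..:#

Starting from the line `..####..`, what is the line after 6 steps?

#.###.#.
..##....
#.#.#...
.....#..
#.....#.
.#......

.#......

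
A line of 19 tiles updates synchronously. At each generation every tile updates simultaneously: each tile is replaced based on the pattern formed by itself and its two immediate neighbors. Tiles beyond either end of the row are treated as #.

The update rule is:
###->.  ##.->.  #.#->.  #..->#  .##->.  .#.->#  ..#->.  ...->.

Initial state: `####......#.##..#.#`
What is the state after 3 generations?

.#....#.....#.#....

....#.....#...#.#..
#...##....##..#.##.
.#....#.....#.#....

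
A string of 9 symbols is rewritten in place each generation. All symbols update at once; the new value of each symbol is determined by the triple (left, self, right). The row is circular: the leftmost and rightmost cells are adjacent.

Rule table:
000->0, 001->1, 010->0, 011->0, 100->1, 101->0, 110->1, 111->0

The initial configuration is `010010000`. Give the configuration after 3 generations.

101101000
000100101
101011000

101011000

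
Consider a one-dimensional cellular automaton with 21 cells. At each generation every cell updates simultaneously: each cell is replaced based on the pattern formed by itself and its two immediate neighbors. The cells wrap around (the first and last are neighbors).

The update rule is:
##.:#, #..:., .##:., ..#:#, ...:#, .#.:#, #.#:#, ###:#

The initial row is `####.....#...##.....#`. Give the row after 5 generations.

###.####.#####.####.#

####.#####.##.#.####.
.####.#####.####.####
#.####.#####.####.###
##.####.#####.####.##
###.####.#####.####.#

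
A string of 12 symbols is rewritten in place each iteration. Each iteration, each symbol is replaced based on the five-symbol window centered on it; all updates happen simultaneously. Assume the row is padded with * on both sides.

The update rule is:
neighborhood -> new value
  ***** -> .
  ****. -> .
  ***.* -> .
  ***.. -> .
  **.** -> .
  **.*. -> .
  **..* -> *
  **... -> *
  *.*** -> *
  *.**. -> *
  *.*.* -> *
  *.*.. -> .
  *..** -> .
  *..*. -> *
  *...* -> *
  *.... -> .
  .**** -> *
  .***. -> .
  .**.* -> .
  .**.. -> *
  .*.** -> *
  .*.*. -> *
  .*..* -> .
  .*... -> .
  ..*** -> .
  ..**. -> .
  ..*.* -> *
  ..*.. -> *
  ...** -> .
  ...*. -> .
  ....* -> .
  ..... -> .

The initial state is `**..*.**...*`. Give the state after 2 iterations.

*..*......*.

..********..
*..*......*.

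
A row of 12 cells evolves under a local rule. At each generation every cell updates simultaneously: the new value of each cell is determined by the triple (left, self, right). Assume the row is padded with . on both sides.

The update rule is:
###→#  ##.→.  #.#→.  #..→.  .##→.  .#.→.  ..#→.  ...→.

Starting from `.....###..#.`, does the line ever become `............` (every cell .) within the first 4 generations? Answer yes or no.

......#.....
............
all cells are . at generation 2

yes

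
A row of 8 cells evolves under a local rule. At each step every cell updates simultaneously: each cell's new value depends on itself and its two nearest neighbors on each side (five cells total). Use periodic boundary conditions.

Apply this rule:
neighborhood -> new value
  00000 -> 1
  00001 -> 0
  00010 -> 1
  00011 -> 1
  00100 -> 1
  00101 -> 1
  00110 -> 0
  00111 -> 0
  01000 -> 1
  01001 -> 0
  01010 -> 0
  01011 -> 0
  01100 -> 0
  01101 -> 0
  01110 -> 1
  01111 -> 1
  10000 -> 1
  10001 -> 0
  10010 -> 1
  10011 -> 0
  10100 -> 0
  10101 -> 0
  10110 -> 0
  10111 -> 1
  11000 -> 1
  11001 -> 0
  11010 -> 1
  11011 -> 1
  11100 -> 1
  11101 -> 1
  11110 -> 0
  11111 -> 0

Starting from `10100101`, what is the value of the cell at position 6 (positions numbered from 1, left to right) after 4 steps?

0

step 1: 01001100
step 2: 11000010
step 3: 00110110
step 4: 01001001
position 6 holds 0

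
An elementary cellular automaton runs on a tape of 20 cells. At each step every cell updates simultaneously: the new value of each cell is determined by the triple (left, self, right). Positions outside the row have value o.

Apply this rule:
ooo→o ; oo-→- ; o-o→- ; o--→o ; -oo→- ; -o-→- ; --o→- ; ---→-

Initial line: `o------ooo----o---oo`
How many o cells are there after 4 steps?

4

-o------o-o----o---o
--o--------o----o---
o--o--------o----o--
-o--o--------o----o-
count of o: 4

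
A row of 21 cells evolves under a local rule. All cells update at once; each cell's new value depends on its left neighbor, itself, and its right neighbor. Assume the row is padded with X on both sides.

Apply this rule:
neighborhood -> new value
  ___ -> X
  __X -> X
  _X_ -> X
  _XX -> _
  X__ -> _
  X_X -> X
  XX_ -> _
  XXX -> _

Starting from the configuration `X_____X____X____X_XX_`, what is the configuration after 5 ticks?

_XX_XXXXX_XXXX_XXXXXX

__XXXXX_XXXX_XXXXX__X
_X_____X____X______X_
XX_XXXXX_XXXX_XXXXXXX
__X_____X____X_______
_XX_XXXXX_XXXX_XXXXXX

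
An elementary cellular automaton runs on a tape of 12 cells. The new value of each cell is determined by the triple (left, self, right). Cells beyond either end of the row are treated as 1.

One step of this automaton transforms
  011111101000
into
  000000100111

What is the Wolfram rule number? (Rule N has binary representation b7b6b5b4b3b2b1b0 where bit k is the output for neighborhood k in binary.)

83

position 2: 111 → 0  (bit 7 = 0)
position 6: 110 → 1  (bit 6 = 1)
position 0: 101 → 0  (bit 5 = 0)
position 9: 100 → 1  (bit 4 = 1)
position 1: 011 → 0  (bit 3 = 0)
position 8: 010 → 0  (bit 2 = 0)
position 11: 001 → 1  (bit 1 = 1)
position 10: 000 → 1  (bit 0 = 1)
bits b7..b0 = 01010011 = 83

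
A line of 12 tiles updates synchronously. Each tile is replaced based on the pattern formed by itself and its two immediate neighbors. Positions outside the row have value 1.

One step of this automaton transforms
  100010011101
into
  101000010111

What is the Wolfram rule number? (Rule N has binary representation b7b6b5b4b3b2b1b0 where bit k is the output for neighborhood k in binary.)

105

position 8: 111 → 0  (bit 7 = 0)
position 0: 110 → 1  (bit 6 = 1)
position 10: 101 → 1  (bit 5 = 1)
position 1: 100 → 0  (bit 4 = 0)
position 7: 011 → 1  (bit 3 = 1)
position 4: 010 → 0  (bit 2 = 0)
position 3: 001 → 0  (bit 1 = 0)
position 2: 000 → 1  (bit 0 = 1)
bits b7..b0 = 01101001 = 105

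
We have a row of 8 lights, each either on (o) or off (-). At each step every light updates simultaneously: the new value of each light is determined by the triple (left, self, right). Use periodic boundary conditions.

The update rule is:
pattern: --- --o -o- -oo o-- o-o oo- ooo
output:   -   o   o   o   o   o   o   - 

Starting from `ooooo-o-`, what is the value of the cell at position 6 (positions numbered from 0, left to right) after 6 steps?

o

o---oooo
oo-oo---
oooooo-o
-----ooo
o---oo-o
oo-ooooo
position 6 holds o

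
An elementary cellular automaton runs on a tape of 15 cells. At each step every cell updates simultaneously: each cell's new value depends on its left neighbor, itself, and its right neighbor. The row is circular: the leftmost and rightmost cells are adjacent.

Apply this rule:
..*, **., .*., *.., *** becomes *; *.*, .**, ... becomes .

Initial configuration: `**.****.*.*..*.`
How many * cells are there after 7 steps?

13

.*..***.*.****.
****.**.*..****
****..*.***.***
*******..**..**
*********.***.*
*********..**..
.**********.***
count of *: 13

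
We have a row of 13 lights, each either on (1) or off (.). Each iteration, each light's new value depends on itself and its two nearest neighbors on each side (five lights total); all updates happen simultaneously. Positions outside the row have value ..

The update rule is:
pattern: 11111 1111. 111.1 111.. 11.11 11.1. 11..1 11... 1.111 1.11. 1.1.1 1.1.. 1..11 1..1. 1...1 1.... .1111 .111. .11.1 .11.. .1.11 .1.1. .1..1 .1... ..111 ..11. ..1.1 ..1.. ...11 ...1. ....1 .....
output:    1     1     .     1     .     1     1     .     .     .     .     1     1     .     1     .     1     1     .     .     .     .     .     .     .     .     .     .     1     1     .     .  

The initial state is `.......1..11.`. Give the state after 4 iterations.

...1.........

iteration 1: ......1..1...
iteration 2: .....1.......
iteration 3: ....1........
iteration 4: ...1.........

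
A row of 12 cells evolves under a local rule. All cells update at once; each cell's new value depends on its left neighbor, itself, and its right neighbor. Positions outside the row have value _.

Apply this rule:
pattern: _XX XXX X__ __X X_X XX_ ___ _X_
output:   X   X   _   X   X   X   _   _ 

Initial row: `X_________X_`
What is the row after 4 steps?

______X_____

step 1: _________X__
step 2: ________X___
step 3: _______X____
step 4: ______X_____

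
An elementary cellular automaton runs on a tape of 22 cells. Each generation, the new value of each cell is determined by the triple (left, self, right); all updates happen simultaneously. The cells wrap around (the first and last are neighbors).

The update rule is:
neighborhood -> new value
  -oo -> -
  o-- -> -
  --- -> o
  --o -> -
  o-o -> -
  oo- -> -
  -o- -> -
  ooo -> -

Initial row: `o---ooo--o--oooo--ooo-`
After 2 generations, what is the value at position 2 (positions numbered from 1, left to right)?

-

--o-------------------
o---oooooooooooooooooo
position 2 holds -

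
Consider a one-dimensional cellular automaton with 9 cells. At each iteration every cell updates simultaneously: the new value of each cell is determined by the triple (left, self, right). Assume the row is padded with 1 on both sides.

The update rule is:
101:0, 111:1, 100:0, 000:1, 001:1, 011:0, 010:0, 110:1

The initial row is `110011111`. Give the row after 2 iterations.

110101111
110000111

110000111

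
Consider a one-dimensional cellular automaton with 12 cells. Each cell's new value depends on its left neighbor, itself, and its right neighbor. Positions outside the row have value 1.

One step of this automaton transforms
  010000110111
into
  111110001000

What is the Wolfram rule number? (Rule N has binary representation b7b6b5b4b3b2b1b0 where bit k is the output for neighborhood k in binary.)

position 10: 111 → 0  (bit 7 = 0)
position 7: 110 → 0  (bit 6 = 0)
position 0: 101 → 1  (bit 5 = 1)
position 2: 100 → 1  (bit 4 = 1)
position 6: 011 → 0  (bit 3 = 0)
position 1: 010 → 1  (bit 2 = 1)
position 5: 001 → 0  (bit 1 = 0)
position 3: 000 → 1  (bit 0 = 1)
bits b7..b0 = 00110101 = 53

53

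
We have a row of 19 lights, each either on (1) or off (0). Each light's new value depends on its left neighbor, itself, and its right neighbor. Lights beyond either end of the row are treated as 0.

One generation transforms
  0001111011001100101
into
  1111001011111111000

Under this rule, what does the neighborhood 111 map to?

0

At position 4 the neighborhood is 111; the next row has 0 there.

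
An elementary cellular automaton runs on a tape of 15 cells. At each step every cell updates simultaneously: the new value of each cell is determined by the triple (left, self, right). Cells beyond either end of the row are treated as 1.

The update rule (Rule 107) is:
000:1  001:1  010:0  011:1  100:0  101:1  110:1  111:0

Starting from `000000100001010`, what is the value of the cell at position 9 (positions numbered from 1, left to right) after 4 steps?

011111001110101
110001011011011
010110111111110
101111100000011
position 9 holds 0

0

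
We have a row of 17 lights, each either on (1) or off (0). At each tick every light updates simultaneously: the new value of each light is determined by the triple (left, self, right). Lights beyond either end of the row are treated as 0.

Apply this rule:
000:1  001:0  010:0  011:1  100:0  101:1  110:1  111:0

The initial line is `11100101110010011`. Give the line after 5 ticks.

10011101011011000

tick 1: 10100011010000011
tick 2: 01001011100111011
tick 3: 00000110100101111
tick 4: 11110111000011001
tick 5: 10011101011011000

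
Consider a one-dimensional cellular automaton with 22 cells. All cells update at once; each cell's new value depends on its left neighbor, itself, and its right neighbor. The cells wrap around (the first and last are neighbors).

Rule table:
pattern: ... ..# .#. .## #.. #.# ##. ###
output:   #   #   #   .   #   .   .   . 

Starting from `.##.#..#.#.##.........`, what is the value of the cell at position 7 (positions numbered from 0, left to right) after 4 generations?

.

generation 1: #...####.#...#########
generation 2: .###.....####.........
generation 3: #...#####....#########
generation 4: .###.....####.........
position 7 holds .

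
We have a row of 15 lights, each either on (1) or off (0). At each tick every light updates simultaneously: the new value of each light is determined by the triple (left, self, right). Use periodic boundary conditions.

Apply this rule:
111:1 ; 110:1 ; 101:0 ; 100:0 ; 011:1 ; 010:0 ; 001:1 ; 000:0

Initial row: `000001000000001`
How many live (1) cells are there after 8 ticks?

2

000010000000010
000100000000100
001000000001000
010000000010000
100000000100000
000000001000001
000000010000010
000000100000100
count of 1: 2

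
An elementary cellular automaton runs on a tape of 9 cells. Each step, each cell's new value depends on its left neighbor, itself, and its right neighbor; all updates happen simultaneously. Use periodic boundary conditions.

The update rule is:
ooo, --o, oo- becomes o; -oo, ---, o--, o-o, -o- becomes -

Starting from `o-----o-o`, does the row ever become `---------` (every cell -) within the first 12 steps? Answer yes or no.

no

step 1: o----o---
step 2: ----o---o
step 3: ---o---o-
step 4: --o---o--
step 5: -o---o---
step 6: o---o----
step 7: ---o----o
step 8: --o----o-
step 9: -o----o--
step 10: o----o---  (repeats step 1; period 9)
step 12: ---o---o-
step 12 is ---o---o-, still not uniform -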